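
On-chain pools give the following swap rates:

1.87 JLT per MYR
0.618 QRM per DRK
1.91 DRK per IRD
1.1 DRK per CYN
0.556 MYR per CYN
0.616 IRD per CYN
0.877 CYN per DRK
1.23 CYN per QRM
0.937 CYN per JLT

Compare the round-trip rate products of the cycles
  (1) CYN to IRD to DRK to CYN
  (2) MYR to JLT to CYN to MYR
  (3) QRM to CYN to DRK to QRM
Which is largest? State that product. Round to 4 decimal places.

1.0318

(1) 0.616 × 1.91 × 0.877 = 1.03184
(2) 1.87 × 0.937 × 0.556 = 0.97422
(3) 1.23 × 1.1 × 0.618 = 0.83615
Highest is cycle (1) at 1.0318 (>1, arbitrage).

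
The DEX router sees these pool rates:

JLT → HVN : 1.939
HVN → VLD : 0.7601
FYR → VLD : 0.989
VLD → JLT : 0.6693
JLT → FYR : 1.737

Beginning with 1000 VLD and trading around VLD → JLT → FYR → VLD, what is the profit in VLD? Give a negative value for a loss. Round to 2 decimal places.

1000 VLD × 0.6693 = 669.3 JLT
669.3 JLT × 1.737 = 1162.5741 FYR
1162.5741 FYR × 0.989 = 1149.7857849 VLD
Net change: 1149.7857849 − 1000 = 149.7857849 VLD

149.79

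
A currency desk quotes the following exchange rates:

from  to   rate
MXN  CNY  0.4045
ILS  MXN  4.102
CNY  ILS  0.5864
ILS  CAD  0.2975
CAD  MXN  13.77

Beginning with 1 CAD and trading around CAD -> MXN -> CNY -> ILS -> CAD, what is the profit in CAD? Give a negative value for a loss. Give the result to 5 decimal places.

-0.02830

1 CAD × 13.77 = 13.77 MXN
13.77 MXN × 0.4045 = 5.569965 CNY
5.569965 CNY × 0.5864 = 3.266227476 ILS
3.266227476 ILS × 0.2975 = 0.97170267411 CAD
Net change: 0.97170267411 − 1 = -0.02829732589 CAD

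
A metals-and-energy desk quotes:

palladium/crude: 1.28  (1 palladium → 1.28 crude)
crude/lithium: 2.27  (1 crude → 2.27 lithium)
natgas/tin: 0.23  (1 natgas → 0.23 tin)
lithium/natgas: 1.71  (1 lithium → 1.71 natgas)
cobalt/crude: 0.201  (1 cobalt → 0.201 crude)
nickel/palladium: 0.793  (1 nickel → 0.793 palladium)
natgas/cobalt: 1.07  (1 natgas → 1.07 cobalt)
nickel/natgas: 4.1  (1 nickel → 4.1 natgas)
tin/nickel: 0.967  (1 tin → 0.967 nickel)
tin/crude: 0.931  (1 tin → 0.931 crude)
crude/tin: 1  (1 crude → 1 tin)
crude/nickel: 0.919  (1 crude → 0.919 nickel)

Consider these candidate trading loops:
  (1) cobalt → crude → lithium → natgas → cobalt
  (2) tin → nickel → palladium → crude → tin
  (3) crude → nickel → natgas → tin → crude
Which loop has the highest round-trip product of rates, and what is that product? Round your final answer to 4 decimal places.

0.9815

(1) 0.201 × 2.27 × 1.71 × 1.07 = 0.83484
(2) 0.967 × 0.793 × 1.28 × 1 = 0.98154
(3) 0.919 × 4.1 × 0.23 × 0.931 = 0.80682
Highest is cycle (2) at 0.9815 (≤1, no arbitrage).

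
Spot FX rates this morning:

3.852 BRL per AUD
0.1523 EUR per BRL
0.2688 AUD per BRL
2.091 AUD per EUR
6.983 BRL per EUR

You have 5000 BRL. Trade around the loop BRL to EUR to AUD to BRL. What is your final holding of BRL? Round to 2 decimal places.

5000 BRL × 0.1523 = 761.5 EUR
761.5 EUR × 2.091 = 1592.2965 AUD
1592.2965 AUD × 3.852 = 6133.526118 BRL

6133.53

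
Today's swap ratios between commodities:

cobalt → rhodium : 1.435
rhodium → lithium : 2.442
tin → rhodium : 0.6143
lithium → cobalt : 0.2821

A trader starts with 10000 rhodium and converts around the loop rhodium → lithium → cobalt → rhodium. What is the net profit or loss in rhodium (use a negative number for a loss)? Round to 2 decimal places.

-114.45

10000 rhodium × 2.442 = 24420 lithium
24420 lithium × 0.2821 = 6888.882 cobalt
6888.882 cobalt × 1.435 = 9885.54567 rhodium
Net change: 9885.54567 − 10000 = -114.45433 rhodium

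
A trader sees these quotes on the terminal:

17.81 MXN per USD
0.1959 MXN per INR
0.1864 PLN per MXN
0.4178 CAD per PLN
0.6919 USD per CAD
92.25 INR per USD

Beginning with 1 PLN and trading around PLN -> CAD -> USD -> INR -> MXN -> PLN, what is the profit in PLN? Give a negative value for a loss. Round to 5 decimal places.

1 PLN × 0.4178 = 0.4178 CAD
0.4178 CAD × 0.6919 = 0.28907582 USD
0.28907582 USD × 92.25 = 26.667244395 INR
26.667244395 INR × 0.1959 = 5.2241131769805 MXN
5.2241131769805 MXN × 0.1864 = 0.9737746961891652 PLN
Net change: 0.9737746961891652 − 1 = -0.0262253038108348 PLN

-0.02623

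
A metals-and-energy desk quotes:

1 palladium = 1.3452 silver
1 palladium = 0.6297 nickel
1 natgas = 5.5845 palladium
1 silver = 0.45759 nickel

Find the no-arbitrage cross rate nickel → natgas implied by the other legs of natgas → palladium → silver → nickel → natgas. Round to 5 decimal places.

Known legs of the cycle: 5.5845 × 1.3452 × 0.45759 = 3.437539354746
For no arbitrage the full-cycle product must be 1, so the missing rate is 1 / 3.437539354746 ≈ 0.2909058.

0.29091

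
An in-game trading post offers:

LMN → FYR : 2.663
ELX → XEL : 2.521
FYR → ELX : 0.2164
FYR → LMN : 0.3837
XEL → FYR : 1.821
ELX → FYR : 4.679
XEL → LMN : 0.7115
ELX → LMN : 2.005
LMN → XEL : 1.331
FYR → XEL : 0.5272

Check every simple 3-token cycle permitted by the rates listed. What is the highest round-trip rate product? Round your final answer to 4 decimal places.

1.1554

ELX→LMN→FYR→ELX: 2.005 × 2.663 × 0.2164 = 1.15543
XEL→LMN→FYR→XEL: 0.7115 × 2.663 × 0.5272 = 0.99890
XEL→FYR→ELX→XEL: 1.821 × 0.2164 × 2.521 = 0.99344
XEL→FYR→LMN→XEL: 1.821 × 0.3837 × 1.331 = 0.92999
Maximum is ELX→LMN→FYR→ELX at 1.1554; arbitrage exists.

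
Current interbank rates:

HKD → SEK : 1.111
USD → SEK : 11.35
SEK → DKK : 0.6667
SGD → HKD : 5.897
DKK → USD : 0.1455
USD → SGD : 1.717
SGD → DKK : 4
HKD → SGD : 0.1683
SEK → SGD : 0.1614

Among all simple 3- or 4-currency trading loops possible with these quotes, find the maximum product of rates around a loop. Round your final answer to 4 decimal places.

1.1010

DKK→USD→SEK→DKK: 0.1455 × 11.35 × 0.6667 = 1.10101
DKK→USD→SEK→SGD→DKK: 0.1455 × 11.35 × 0.1614 × 4 = 1.06616
HKD→SEK→SGD→HKD: 1.111 × 0.1614 × 5.897 = 1.05742
DKK→USD→SGD→DKK: 0.1455 × 1.717 × 4 = 0.99929
Maximum is DKK→USD→SEK→DKK at 1.1010; arbitrage exists.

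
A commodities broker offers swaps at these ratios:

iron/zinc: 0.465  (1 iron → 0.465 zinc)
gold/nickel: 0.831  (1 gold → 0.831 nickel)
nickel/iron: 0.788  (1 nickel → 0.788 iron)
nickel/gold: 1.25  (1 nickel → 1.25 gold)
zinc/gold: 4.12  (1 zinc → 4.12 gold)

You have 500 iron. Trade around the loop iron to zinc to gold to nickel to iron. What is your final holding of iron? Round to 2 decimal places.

627.26

500 iron × 0.465 = 232.5 zinc
232.5 zinc × 4.12 = 957.9 gold
957.9 gold × 0.831 = 796.0149 nickel
796.0149 nickel × 0.788 = 627.2597412 iron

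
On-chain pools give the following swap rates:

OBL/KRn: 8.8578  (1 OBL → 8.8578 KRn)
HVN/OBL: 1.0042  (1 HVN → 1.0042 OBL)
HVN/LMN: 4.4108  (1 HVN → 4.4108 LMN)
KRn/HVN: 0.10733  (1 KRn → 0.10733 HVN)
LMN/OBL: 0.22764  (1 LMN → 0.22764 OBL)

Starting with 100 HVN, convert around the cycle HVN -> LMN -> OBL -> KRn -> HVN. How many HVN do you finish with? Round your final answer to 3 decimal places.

95.458

100 HVN × 4.4108 = 441.08 LMN
441.08 LMN × 0.22764 = 100.4074512 OBL
100.4074512 OBL × 8.8578 = 889.38912123936 KRn
889.38912123936 KRn × 0.10733 = 95.4581343826205088 HVN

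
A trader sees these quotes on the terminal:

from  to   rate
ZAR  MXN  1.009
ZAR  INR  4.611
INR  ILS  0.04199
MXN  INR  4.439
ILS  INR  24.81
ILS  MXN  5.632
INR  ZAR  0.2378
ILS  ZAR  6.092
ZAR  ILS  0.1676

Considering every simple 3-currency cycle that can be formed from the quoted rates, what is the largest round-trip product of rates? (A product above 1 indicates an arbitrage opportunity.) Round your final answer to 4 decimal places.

INR→ILS→ZAR→INR: 0.04199 × 6.092 × 4.611 = 1.17951
MXN→INR→ZAR→MXN: 4.439 × 0.2378 × 1.009 = 1.06509
MXN→INR→ILS→MXN: 4.439 × 0.04199 × 5.632 = 1.04977
INR→ZAR→ILS→INR: 0.2378 × 0.1676 × 24.81 = 0.98881
Maximum is INR→ILS→ZAR→INR at 1.1795; arbitrage exists.

1.1795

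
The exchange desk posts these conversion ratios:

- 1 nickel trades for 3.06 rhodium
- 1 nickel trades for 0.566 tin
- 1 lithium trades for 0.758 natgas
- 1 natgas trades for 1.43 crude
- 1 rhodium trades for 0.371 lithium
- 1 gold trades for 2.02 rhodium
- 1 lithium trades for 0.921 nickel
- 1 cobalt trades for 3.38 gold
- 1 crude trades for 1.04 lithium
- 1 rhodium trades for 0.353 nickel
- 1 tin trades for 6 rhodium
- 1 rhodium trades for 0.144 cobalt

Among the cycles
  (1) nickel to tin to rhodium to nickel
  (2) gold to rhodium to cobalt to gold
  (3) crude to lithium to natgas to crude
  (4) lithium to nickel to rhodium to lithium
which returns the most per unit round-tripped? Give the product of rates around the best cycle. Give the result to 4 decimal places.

(1) 0.566 × 6 × 0.353 = 1.19879
(2) 2.02 × 0.144 × 3.38 = 0.98317
(3) 1.04 × 0.758 × 1.43 = 1.12730
(4) 0.921 × 3.06 × 0.371 = 1.04557
Highest is cycle (1) at 1.1988 (>1, arbitrage).

1.1988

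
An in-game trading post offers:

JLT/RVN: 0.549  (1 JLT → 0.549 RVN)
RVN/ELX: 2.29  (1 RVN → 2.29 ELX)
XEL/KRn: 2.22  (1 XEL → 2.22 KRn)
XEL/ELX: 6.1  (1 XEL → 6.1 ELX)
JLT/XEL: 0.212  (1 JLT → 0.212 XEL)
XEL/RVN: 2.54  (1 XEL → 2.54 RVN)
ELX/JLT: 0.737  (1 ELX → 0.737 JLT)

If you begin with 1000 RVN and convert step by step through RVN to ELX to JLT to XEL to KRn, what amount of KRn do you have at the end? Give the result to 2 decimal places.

794.31

1000 RVN × 2.29 = 2290 ELX
2290 ELX × 0.737 = 1687.73 JLT
1687.73 JLT × 0.212 = 357.79876 XEL
357.79876 XEL × 2.22 = 794.3132472 KRn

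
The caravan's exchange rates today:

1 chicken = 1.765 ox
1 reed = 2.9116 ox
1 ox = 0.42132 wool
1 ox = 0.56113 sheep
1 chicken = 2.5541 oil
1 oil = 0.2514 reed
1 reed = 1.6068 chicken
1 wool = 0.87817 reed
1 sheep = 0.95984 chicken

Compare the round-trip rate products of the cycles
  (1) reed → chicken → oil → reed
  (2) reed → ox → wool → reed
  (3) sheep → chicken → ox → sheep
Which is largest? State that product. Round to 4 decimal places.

(1) 1.6068 × 2.5541 × 0.2514 = 1.03173
(2) 2.9116 × 0.42132 × 0.87817 = 1.07726
(3) 0.95984 × 1.765 × 0.56113 = 0.95062
Highest is cycle (2) at 1.0773 (>1, arbitrage).

1.0773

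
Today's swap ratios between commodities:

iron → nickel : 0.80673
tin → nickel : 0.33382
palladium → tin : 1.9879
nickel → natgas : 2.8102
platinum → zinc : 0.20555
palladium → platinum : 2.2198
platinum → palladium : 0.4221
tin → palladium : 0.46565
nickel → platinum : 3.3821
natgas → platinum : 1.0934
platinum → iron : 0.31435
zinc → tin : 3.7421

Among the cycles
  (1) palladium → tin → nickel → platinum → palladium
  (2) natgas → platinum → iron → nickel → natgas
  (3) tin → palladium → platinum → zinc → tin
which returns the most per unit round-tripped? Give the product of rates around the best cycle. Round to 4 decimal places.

0.9473

(1) 1.9879 × 0.33382 × 3.3821 × 0.4221 = 0.94735
(2) 1.0934 × 0.31435 × 0.80673 × 2.8102 = 0.77922
(3) 0.46565 × 2.2198 × 0.20555 × 3.7421 = 0.79507
Highest is cycle (1) at 0.9473 (≤1, no arbitrage).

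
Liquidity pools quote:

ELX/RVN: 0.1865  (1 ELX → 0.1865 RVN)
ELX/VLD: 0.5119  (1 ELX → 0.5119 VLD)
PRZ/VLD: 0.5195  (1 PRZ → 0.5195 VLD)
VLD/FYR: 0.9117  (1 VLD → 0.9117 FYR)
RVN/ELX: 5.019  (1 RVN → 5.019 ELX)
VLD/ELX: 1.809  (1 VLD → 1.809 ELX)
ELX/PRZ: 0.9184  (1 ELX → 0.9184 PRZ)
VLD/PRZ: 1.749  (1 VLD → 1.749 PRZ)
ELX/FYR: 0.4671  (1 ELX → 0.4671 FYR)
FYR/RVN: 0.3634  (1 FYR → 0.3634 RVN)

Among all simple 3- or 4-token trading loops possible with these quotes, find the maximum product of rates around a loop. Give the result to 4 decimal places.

ELX→PRZ→VLD→ELX: 0.9184 × 0.5195 × 1.809 = 0.86309
RVN→ELX→FYR→RVN: 5.019 × 0.4671 × 0.3634 = 0.85195
RVN→ELX→VLD→FYR→RVN: 5.019 × 0.5119 × 0.9117 × 0.3634 = 0.85121
Maximum is ELX→PRZ→VLD→ELX at 0.8631; no arbitrage — every cycle loses value.

0.8631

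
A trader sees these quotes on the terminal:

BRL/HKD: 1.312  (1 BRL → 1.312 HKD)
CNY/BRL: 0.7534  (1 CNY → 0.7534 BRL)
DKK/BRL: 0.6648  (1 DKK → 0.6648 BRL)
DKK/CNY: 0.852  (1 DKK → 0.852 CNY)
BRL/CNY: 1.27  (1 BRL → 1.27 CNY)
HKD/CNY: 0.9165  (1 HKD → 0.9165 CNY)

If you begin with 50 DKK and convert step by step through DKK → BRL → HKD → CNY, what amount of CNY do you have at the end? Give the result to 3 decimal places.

39.969

50 DKK × 0.6648 = 33.24 BRL
33.24 BRL × 1.312 = 43.61088 HKD
43.61088 HKD × 0.9165 = 39.96937152 CNY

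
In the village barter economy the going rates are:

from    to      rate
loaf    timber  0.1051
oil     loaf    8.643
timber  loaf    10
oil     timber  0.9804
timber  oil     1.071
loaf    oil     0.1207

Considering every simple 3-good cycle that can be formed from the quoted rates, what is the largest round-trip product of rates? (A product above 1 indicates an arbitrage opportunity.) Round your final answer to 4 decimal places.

loaf→oil→timber→loaf: 0.1207 × 0.9804 × 10 = 1.18334
loaf→timber→oil→loaf: 0.1051 × 1.071 × 8.643 = 0.97287
Maximum is loaf→oil→timber→loaf at 1.1833; arbitrage exists.

1.1833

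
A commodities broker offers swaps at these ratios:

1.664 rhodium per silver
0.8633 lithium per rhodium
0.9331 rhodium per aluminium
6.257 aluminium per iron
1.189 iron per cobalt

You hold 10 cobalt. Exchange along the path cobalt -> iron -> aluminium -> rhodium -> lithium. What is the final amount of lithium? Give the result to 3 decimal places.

10 cobalt × 1.189 = 11.89 iron
11.89 iron × 6.257 = 74.39573 aluminium
74.39573 aluminium × 0.9331 = 69.418655663 rhodium
69.418655663 rhodium × 0.8633 = 59.9291254338679 lithium

59.929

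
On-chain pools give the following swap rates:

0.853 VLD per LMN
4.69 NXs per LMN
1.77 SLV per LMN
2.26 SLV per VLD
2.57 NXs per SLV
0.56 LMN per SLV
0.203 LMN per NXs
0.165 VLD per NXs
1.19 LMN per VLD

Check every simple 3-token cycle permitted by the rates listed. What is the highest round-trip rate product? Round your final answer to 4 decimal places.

1.0796

LMN→VLD→SLV→LMN: 0.853 × 2.26 × 0.56 = 1.07956
VLD→SLV→NXs→VLD: 2.26 × 2.57 × 0.165 = 0.95835
LMN→SLV→NXs→LMN: 1.77 × 2.57 × 0.203 = 0.92343
LMN→NXs→VLD→LMN: 4.69 × 0.165 × 1.19 = 0.92088
Maximum is LMN→VLD→SLV→LMN at 1.0796; arbitrage exists.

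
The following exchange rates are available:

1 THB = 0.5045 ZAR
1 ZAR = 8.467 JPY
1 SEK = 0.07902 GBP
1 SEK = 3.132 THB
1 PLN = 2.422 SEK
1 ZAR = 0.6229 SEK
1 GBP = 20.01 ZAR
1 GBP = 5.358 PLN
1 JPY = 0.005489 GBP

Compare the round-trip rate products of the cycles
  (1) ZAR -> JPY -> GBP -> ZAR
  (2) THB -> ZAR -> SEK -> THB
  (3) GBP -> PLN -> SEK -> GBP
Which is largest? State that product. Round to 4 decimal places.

1.0254

(1) 8.467 × 0.005489 × 20.01 = 0.92997
(2) 0.5045 × 0.6229 × 3.132 = 0.98424
(3) 5.358 × 2.422 × 0.07902 = 1.02545
Highest is cycle (3) at 1.0254 (>1, arbitrage).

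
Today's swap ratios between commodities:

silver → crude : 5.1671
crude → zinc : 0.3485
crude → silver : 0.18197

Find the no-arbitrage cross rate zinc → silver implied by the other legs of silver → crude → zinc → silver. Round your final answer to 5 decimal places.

Known legs of the cycle: 5.1671 × 0.3485 = 1.80073435
For no arbitrage the full-cycle product must be 1, so the missing rate is 1 / 1.80073435 ≈ 0.5553290.

0.55533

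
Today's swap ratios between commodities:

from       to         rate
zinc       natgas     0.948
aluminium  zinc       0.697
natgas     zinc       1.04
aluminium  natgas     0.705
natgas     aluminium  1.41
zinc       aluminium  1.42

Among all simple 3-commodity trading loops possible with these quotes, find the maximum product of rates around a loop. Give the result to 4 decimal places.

zinc→aluminium→natgas→zinc: 1.42 × 0.705 × 1.04 = 1.04114
zinc→natgas→aluminium→zinc: 0.948 × 1.41 × 0.697 = 0.93167
Maximum is zinc→aluminium→natgas→zinc at 1.0411; arbitrage exists.

1.0411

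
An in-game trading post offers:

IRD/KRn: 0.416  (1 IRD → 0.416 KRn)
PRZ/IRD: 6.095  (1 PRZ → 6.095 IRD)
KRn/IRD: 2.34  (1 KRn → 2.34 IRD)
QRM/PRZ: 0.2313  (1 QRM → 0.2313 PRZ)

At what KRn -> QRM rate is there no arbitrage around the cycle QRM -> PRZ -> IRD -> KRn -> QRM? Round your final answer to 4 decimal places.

Known legs of the cycle: 0.2313 × 6.095 × 0.416 = 0.586465776
For no arbitrage the full-cycle product must be 1, so the missing rate is 1 / 0.586465776 ≈ 1.705129.

1.7051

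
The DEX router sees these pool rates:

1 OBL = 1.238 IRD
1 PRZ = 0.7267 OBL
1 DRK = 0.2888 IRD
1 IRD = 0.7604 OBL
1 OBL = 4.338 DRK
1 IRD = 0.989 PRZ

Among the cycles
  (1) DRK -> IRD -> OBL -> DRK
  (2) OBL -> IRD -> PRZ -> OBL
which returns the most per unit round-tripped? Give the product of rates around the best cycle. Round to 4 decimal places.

(1) 0.2888 × 0.7604 × 4.338 = 0.95264
(2) 1.238 × 0.989 × 0.7267 = 0.88976
Highest is cycle (1) at 0.9526 (≤1, no arbitrage).

0.9526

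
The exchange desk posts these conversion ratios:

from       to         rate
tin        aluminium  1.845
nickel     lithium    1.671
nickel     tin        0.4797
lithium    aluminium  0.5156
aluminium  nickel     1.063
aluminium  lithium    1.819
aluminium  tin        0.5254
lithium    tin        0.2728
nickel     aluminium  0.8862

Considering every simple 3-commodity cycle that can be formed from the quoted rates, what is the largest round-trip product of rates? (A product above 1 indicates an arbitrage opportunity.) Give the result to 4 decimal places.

0.9408

nickel→tin→aluminium→nickel: 0.4797 × 1.845 × 1.063 = 0.94080
nickel→lithium→aluminium→nickel: 1.671 × 0.5156 × 1.063 = 0.91585
aluminium→lithium→tin→aluminium: 1.819 × 0.2728 × 1.845 = 0.91553
Maximum is nickel→tin→aluminium→nickel at 0.9408; no arbitrage — every cycle loses value.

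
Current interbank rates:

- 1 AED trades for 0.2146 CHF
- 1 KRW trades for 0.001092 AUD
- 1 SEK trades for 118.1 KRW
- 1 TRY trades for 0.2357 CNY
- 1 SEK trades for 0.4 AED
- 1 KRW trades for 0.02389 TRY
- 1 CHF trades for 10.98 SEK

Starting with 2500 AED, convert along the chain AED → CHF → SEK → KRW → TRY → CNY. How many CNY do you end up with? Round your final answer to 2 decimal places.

3917.40

2500 AED × 0.2146 = 536.5 CHF
536.5 CHF × 10.98 = 5890.77 SEK
5890.77 SEK × 118.1 = 695699.937 KRW
695699.937 KRW × 0.02389 = 16620.27149493 TRY
16620.27149493 TRY × 0.2357 = 3917.397991355001 CNY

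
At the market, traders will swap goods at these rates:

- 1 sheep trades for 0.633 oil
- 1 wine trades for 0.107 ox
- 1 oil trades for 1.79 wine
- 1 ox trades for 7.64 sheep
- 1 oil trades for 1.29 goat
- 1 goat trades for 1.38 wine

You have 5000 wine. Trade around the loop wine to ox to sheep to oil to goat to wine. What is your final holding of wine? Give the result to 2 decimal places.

5000 wine × 0.107 = 535 ox
535 ox × 7.64 = 4087.4 sheep
4087.4 sheep × 0.633 = 2587.3242 oil
2587.3242 oil × 1.29 = 3337.648218 goat
3337.648218 goat × 1.38 = 4605.95454084 wine

4605.95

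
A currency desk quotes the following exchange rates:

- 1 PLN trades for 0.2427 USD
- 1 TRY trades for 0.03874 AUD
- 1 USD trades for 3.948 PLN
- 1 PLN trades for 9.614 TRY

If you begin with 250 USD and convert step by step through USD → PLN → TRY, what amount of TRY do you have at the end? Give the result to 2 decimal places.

9489.02

250 USD × 3.948 = 987 PLN
987 PLN × 9.614 = 9489.018 TRY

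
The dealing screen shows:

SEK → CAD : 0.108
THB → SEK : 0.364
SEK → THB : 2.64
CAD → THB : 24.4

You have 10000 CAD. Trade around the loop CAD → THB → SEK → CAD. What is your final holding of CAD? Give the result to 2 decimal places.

9592.13

10000 CAD × 24.4 = 244000 THB
244000 THB × 0.364 = 88816 SEK
88816 SEK × 0.108 = 9592.128 CAD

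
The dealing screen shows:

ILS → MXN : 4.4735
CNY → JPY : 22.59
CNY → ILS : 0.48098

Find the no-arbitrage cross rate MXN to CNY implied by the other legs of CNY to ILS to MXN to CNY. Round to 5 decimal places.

0.46476

Known legs of the cycle: 0.48098 × 4.4735 = 2.15166403
For no arbitrage the full-cycle product must be 1, so the missing rate is 1 / 2.15166403 ≈ 0.4647566.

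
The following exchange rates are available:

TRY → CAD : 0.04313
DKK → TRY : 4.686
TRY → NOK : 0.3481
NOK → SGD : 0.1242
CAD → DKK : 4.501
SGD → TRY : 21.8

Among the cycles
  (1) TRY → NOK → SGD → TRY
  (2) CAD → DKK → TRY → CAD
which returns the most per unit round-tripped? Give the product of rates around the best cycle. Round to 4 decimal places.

(1) 0.3481 × 0.1242 × 21.8 = 0.94250
(2) 4.501 × 4.686 × 0.04313 = 0.90968
Highest is cycle (1) at 0.9425 (≤1, no arbitrage).

0.9425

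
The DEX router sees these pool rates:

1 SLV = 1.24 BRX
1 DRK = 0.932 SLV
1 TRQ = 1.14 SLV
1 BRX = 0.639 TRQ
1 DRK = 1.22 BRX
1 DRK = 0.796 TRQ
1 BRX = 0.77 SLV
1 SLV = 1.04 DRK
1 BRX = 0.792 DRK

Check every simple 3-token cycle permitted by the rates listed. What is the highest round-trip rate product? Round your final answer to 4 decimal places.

DRK→BRX→SLV→DRK: 1.22 × 0.77 × 1.04 = 0.97698
TRQ→SLV→DRK→TRQ: 1.14 × 1.04 × 0.796 = 0.94374
DRK→SLV→BRX→DRK: 0.932 × 1.24 × 0.792 = 0.91530
TRQ→SLV→BRX→TRQ: 1.14 × 1.24 × 0.639 = 0.90329
Maximum is DRK→BRX→SLV→DRK at 0.9770; no arbitrage — every cycle loses value.

0.9770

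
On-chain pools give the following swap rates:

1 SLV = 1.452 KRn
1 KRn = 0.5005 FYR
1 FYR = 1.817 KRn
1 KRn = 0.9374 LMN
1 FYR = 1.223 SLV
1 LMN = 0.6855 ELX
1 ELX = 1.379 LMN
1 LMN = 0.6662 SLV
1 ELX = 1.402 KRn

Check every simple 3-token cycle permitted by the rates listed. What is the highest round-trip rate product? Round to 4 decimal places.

0.9068

LMN→SLV→KRn→LMN: 0.6662 × 1.452 × 0.9374 = 0.90677
LMN→ELX→KRn→LMN: 0.6855 × 1.402 × 0.9374 = 0.90091
FYR→SLV→KRn→FYR: 1.223 × 1.452 × 0.5005 = 0.88879
Maximum is LMN→SLV→KRn→LMN at 0.9068; no arbitrage — every cycle loses value.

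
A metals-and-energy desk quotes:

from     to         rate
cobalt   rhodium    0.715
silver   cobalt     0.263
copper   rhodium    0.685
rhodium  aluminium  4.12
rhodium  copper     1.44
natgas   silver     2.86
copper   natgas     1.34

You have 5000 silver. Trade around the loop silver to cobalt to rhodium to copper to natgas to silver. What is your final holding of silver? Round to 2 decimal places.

5000 silver × 0.263 = 1315 cobalt
1315 cobalt × 0.715 = 940.225 rhodium
940.225 rhodium × 1.44 = 1353.924 copper
1353.924 copper × 1.34 = 1814.25816 natgas
1814.25816 natgas × 2.86 = 5188.7783376 silver

5188.78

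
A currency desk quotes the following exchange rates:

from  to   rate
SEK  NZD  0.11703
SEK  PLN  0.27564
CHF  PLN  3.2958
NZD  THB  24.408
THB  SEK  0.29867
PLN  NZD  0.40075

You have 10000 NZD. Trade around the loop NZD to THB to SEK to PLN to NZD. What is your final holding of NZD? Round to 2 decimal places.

8052.66

10000 NZD × 24.408 = 244080 THB
244080 THB × 0.29867 = 72899.3736 SEK
72899.3736 SEK × 0.27564 = 20093.983339104 PLN
20093.983339104 PLN × 0.40075 = 8052.663823145928 NZD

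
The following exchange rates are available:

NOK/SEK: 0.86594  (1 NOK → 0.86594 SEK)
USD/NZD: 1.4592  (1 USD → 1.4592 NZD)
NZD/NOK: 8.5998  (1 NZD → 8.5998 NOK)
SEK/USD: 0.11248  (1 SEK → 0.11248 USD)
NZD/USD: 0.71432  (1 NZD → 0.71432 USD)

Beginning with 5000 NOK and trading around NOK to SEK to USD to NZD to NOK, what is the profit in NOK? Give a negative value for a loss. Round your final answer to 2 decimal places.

5000 NOK × 0.86594 = 4329.7 SEK
4329.7 SEK × 0.11248 = 487.004656 USD
487.004656 USD × 1.4592 = 710.6371940352 NZD
710.6371940352 NZD × 8.5998 = 6111.33774126391296 NOK
Net change: 6111.33774126391296 − 5000 = 1111.33774126391296 NOK

1111.34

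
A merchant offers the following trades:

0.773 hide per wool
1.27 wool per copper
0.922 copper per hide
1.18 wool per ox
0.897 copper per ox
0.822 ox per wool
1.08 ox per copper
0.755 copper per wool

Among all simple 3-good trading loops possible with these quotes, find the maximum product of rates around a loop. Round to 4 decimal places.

0.9622

ox→wool→copper→ox: 1.18 × 0.755 × 1.08 = 0.96217
ox→copper→wool→ox: 0.897 × 1.27 × 0.822 = 0.93641
wool→hide→copper→wool: 0.773 × 0.922 × 1.27 = 0.90514
Maximum is ox→wool→copper→ox at 0.9622; no arbitrage — every cycle loses value.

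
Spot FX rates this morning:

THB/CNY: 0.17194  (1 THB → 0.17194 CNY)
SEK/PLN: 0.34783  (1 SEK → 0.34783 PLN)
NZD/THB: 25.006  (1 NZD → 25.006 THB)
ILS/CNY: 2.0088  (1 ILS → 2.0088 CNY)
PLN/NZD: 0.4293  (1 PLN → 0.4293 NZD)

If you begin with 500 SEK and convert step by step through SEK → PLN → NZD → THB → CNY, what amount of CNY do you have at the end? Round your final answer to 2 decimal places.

500 SEK × 0.34783 = 173.915 PLN
173.915 PLN × 0.4293 = 74.6617095 NZD
74.6617095 NZD × 25.006 = 1866.990707757 THB
1866.990707757 THB × 0.17194 = 321.01038229173858 CNY

321.01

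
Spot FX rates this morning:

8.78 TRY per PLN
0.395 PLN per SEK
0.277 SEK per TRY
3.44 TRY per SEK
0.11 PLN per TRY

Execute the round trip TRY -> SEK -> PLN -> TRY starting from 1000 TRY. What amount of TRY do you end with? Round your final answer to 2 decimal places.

960.66

1000 TRY × 0.277 = 277 SEK
277 SEK × 0.395 = 109.415 PLN
109.415 PLN × 8.78 = 960.6637 TRY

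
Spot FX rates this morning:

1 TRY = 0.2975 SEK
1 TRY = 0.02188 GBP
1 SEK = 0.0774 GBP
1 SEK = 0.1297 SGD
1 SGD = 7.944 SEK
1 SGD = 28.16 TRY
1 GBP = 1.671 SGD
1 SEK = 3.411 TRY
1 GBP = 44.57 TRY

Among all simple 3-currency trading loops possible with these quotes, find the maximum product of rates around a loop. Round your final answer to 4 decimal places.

1.0866

SGD→TRY→SEK→SGD: 28.16 × 0.2975 × 0.1297 = 1.08657
SGD→TRY→GBP→SGD: 28.16 × 0.02188 × 1.671 = 1.02957
SGD→SEK→GBP→SGD: 7.944 × 0.0774 × 1.671 = 1.02744
GBP→TRY→SEK→GBP: 44.57 × 0.2975 × 0.0774 = 1.02629
Maximum is SGD→TRY→SEK→SGD at 1.0866; arbitrage exists.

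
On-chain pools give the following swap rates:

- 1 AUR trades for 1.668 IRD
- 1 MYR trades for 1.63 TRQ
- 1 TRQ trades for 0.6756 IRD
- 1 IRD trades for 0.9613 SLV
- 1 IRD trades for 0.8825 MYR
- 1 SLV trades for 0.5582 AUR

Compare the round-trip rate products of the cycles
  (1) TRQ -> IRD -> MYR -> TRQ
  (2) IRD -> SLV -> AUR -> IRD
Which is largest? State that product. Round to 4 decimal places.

(1) 0.6756 × 0.8825 × 1.63 = 0.97183
(2) 0.9613 × 0.5582 × 1.668 = 0.89504
Highest is cycle (1) at 0.9718 (≤1, no arbitrage).

0.9718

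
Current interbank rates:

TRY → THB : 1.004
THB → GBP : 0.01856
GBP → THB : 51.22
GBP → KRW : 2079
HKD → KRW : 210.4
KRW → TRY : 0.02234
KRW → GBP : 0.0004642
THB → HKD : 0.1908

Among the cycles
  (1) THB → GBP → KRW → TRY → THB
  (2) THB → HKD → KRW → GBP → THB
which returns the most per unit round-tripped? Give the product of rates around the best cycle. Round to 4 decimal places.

0.9545

(1) 0.01856 × 2079 × 0.02234 × 1.004 = 0.86546
(2) 0.1908 × 210.4 × 0.0004642 × 51.22 = 0.95448
Highest is cycle (2) at 0.9545 (≤1, no arbitrage).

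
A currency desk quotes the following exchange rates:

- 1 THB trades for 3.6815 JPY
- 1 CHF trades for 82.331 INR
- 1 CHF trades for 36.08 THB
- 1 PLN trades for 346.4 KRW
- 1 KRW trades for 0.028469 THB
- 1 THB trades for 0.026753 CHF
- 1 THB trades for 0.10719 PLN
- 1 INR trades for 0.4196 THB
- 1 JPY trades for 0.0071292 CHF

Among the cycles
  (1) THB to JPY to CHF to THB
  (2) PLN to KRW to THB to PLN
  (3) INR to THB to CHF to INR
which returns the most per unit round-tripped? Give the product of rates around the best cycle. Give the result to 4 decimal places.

(1) 3.6815 × 0.0071292 × 36.08 = 0.94696
(2) 346.4 × 0.028469 × 0.10719 = 1.05707
(3) 0.4196 × 0.026753 × 82.331 = 0.92421
Highest is cycle (2) at 1.0571 (>1, arbitrage).

1.0571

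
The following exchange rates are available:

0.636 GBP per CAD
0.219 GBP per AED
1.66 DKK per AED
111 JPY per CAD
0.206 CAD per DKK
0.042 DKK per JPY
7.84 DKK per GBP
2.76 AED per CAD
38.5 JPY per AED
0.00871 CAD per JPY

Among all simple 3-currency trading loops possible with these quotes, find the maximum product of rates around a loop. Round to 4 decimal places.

GBP→DKK→CAD→GBP: 7.84 × 0.206 × 0.636 = 1.02717
DKK→CAD→JPY→DKK: 0.206 × 111 × 0.042 = 0.96037
DKK→CAD→AED→DKK: 0.206 × 2.76 × 1.66 = 0.94381
JPY→CAD→AED→JPY: 0.00871 × 2.76 × 38.5 = 0.92552
Maximum is GBP→DKK→CAD→GBP at 1.0272; arbitrage exists.

1.0272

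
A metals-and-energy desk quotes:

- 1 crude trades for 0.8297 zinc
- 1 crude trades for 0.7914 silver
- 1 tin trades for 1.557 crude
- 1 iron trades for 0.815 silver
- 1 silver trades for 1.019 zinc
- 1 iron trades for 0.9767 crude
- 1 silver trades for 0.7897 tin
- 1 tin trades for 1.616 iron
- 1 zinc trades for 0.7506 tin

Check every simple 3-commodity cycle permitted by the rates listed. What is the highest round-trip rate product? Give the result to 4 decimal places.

silver→tin→iron→silver: 0.7897 × 1.616 × 0.815 = 1.04007
crude→silver→tin→crude: 0.7914 × 0.7897 × 1.557 = 0.97308
crude→zinc→tin→crude: 0.8297 × 0.7506 × 1.557 = 0.96966
Maximum is silver→tin→iron→silver at 1.0401; arbitrage exists.

1.0401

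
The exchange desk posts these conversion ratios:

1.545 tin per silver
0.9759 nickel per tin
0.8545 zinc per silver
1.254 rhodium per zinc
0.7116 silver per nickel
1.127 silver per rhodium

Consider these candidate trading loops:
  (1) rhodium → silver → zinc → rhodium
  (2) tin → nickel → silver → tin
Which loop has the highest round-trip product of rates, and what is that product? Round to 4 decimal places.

1.2076

(1) 1.127 × 0.8545 × 1.254 = 1.20763
(2) 0.9759 × 0.7116 × 1.545 = 1.07293
Highest is cycle (1) at 1.2076 (>1, arbitrage).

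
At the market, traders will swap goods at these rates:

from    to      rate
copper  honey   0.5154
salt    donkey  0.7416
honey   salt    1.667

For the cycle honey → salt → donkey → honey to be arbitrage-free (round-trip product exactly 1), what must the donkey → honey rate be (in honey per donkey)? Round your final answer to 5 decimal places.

Known legs of the cycle: 1.667 × 0.7416 = 1.2362472
For no arbitrage the full-cycle product must be 1, so the missing rate is 1 / 1.2362472 ≈ 0.8088997.

0.80890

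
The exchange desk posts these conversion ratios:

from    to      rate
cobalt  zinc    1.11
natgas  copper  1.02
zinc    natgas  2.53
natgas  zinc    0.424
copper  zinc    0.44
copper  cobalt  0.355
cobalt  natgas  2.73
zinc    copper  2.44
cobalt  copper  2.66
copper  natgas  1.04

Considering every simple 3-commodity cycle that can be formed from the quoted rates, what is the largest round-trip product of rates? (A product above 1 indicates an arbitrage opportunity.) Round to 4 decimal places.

natgas→copper→zinc→natgas: 1.02 × 0.44 × 2.53 = 1.13546
natgas→zinc→copper→natgas: 0.424 × 2.44 × 1.04 = 1.07594
natgas→copper→cobalt→natgas: 1.02 × 0.355 × 2.73 = 0.98853
cobalt→zinc→copper→cobalt: 1.11 × 2.44 × 0.355 = 0.96148
Maximum is natgas→copper→zinc→natgas at 1.1355; arbitrage exists.

1.1355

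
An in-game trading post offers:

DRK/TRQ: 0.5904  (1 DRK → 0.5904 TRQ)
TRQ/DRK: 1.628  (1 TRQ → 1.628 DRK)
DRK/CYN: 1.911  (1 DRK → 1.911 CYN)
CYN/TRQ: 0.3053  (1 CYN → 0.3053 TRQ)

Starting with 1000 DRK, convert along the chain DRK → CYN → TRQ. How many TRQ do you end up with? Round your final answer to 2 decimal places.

583.43

1000 DRK × 1.911 = 1911 CYN
1911 CYN × 0.3053 = 583.4283 TRQ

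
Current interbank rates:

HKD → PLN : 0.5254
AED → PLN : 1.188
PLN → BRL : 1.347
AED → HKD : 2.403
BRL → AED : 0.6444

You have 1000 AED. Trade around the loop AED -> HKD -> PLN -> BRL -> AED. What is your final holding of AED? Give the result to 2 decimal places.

1000 AED × 2.403 = 2403 HKD
2403 HKD × 0.5254 = 1262.5362 PLN
1262.5362 PLN × 1.347 = 1700.6362614 BRL
1700.6362614 BRL × 0.6444 = 1095.89000684616 AED

1095.89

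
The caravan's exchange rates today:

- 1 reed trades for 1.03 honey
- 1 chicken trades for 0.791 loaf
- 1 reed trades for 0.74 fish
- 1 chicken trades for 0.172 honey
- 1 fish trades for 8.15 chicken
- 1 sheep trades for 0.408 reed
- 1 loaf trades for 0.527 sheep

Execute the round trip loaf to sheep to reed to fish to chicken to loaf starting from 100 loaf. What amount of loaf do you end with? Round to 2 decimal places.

102.57

100 loaf × 0.527 = 52.7 sheep
52.7 sheep × 0.408 = 21.5016 reed
21.5016 reed × 0.74 = 15.911184 fish
15.911184 fish × 8.15 = 129.6761496 chicken
129.6761496 chicken × 0.791 = 102.5738343336 loaf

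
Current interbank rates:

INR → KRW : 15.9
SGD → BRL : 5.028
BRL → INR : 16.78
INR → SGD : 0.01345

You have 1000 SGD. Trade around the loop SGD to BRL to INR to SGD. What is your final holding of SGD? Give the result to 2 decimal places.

1134.77

1000 SGD × 5.028 = 5028 BRL
5028 BRL × 16.78 = 84369.84 INR
84369.84 INR × 0.01345 = 1134.774348 SGD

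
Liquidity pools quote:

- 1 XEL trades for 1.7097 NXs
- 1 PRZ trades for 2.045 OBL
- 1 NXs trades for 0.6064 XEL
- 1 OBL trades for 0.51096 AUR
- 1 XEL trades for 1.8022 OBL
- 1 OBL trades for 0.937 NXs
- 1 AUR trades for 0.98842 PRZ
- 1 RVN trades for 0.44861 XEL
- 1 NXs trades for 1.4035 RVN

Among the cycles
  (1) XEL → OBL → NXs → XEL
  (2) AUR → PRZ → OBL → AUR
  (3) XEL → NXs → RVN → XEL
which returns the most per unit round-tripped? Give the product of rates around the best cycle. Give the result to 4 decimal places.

1.0765

(1) 1.8022 × 0.937 × 0.6064 = 1.02400
(2) 0.98842 × 2.045 × 0.51096 = 1.03281
(3) 1.7097 × 1.4035 × 0.44861 = 1.07647
Highest is cycle (3) at 1.0765 (>1, arbitrage).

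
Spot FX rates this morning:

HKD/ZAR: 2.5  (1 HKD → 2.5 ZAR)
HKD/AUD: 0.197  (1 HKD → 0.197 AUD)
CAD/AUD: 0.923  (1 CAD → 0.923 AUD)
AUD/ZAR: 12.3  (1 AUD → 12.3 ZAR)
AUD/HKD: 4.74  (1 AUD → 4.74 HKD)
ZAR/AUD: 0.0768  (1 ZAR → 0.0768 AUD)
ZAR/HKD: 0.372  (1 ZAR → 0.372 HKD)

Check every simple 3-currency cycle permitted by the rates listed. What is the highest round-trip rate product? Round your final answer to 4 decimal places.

0.9101

HKD→ZAR→AUD→HKD: 2.5 × 0.0768 × 4.74 = 0.91008
HKD→AUD→ZAR→HKD: 0.197 × 12.3 × 0.372 = 0.90139
Maximum is HKD→ZAR→AUD→HKD at 0.9101; no arbitrage — every cycle loses value.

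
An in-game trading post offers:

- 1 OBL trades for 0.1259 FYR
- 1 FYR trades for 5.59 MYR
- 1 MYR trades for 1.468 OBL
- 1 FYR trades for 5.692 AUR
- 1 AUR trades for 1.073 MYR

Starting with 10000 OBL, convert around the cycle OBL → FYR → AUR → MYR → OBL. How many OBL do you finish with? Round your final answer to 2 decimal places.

11287.98

10000 OBL × 0.1259 = 1259 FYR
1259 FYR × 5.692 = 7166.228 AUR
7166.228 AUR × 1.073 = 7689.362644 MYR
7689.362644 MYR × 1.468 = 11287.984361392 OBL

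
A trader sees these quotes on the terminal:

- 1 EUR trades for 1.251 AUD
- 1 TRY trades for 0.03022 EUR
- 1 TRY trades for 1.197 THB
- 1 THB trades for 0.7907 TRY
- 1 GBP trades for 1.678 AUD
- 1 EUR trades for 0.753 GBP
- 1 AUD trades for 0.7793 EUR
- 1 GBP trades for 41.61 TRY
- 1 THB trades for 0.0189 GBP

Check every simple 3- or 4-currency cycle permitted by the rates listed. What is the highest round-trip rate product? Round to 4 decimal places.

0.9847

EUR→GBP→AUD→EUR: 0.753 × 1.678 × 0.7793 = 0.98467
TRY→EUR→GBP→TRY: 0.03022 × 0.753 × 41.61 = 0.94686
THB→GBP→TRY→THB: 0.0189 × 41.61 × 1.197 = 0.94136
Maximum is EUR→GBP→AUD→EUR at 0.9847; no arbitrage — every cycle loses value.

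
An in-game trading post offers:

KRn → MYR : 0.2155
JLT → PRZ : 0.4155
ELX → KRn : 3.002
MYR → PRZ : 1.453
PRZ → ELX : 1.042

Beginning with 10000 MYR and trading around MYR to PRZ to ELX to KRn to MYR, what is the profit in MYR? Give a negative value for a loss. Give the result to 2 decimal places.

10000 MYR × 1.453 = 14530 PRZ
14530 PRZ × 1.042 = 15140.26 ELX
15140.26 ELX × 3.002 = 45451.06052 KRn
45451.06052 KRn × 0.2155 = 9794.70354206 MYR
Net change: 9794.70354206 − 10000 = -205.29645794 MYR

-205.30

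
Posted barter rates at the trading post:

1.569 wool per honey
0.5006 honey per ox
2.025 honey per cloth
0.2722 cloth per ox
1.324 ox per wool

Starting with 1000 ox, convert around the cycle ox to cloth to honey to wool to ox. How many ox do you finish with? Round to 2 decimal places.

1000 ox × 0.2722 = 272.2 cloth
272.2 cloth × 2.025 = 551.205 honey
551.205 honey × 1.569 = 864.840645 wool
864.840645 wool × 1.324 = 1145.04901398 ox

1145.05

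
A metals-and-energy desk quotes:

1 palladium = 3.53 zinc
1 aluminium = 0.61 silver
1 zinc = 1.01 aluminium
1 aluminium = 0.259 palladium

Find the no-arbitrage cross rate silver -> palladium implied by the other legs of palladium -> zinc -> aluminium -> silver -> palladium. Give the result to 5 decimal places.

Known legs of the cycle: 3.53 × 1.01 × 0.61 = 2.174833
For no arbitrage the full-cycle product must be 1, so the missing rate is 1 / 2.174833 ≈ 0.4598054.

0.45981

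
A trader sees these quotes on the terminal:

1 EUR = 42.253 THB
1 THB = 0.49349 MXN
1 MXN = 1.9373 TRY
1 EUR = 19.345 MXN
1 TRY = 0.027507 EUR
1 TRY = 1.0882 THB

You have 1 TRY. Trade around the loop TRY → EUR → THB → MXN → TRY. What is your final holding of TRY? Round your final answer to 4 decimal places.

1.1112

1 TRY × 0.027507 = 0.027507 EUR
0.027507 EUR × 42.253 = 1.162253271 THB
1.162253271 THB × 0.49349 = 0.57356036670579 MXN
0.57356036670579 MXN × 1.9373 = 1.111158498419126967 TRY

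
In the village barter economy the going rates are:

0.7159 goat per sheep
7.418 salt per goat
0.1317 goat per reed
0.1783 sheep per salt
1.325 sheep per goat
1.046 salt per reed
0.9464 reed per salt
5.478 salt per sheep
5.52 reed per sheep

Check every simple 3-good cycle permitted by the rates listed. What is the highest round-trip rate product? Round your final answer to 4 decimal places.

salt→sheep→reed→salt: 0.1783 × 5.52 × 1.046 = 1.02949
reed→goat→sheep→reed: 0.1317 × 1.325 × 5.52 = 0.96325
salt→sheep→goat→salt: 0.1783 × 0.7159 × 7.418 = 0.94687
salt→reed→goat→salt: 0.9464 × 0.1317 × 7.418 = 0.92459
Maximum is salt→sheep→reed→salt at 1.0295; arbitrage exists.

1.0295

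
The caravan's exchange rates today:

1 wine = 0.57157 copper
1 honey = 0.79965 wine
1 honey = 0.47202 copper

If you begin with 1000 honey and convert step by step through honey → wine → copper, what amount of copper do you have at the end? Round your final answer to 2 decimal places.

1000 honey × 0.79965 = 799.65 wine
799.65 wine × 0.57157 = 457.0559505 copper

457.06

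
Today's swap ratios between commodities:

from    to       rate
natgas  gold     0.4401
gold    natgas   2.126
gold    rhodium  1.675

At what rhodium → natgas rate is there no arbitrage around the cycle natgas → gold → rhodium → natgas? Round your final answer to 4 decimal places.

1.3565

Known legs of the cycle: 0.4401 × 1.675 = 0.7371675
For no arbitrage the full-cycle product must be 1, so the missing rate is 1 / 0.7371675 ≈ 1.356544.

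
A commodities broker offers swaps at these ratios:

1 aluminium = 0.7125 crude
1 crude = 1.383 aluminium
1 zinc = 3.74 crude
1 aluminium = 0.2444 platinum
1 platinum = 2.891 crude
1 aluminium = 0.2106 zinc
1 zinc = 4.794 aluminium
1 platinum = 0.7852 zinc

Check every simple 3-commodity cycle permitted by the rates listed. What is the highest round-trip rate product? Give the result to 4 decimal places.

1.0893

crude→aluminium→zinc→crude: 1.383 × 0.2106 × 3.74 = 1.08931
crude→aluminium→platinum→crude: 1.383 × 0.2444 × 2.891 = 0.97717
platinum→zinc→aluminium→platinum: 0.7852 × 4.794 × 0.2444 = 0.91998
Maximum is crude→aluminium→zinc→crude at 1.0893; arbitrage exists.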